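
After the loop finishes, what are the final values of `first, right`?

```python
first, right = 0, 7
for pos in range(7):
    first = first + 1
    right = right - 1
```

Let's trace through this code step by step.

Initialize: first = 0
Initialize: right = 7
Entering loop: for pos in range(7):
After iteration 1: pos = 0, first = 1, right = 6
After iteration 2: pos = 1, first = 2, right = 5
After iteration 3: pos = 2, first = 3, right = 4
After iteration 4: pos = 3, first = 4, right = 3
After iteration 5: pos = 4, first = 5, right = 2
After iteration 6: pos = 5, first = 6, right = 1
After iteration 7: pos = 6, first = 7, right = 0
Loop ends.

Final answer: 7, 0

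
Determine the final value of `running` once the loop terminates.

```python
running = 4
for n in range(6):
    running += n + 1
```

Let's trace through this code step by step.

Initialize: running = 4
Entering loop: for n in range(6):
After iteration 1: n = 0, running = 5
After iteration 2: n = 1, running = 7
After iteration 3: n = 2, running = 10
After iteration 4: n = 3, running = 14
After iteration 5: n = 4, running = 19
After iteration 6: n = 5, running = 25
Loop ends.

Final answer: 25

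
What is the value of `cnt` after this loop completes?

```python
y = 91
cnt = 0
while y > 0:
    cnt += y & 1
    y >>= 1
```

Let's trace through this code step by step.

Initialize: y = 91
Initialize: cnt = 0
Entering loop: while y > 0:
After iteration 1: y = 45, cnt = 1
After iteration 2: y = 22, cnt = 2
After iteration 3: y = 11, cnt = 2
After iteration 4: y = 5, cnt = 3
After iteration 5: y = 2, cnt = 4
After iteration 6: y = 1, cnt = 4
After iteration 7: y = 0, cnt = 5
Loop ends.

Final answer: 5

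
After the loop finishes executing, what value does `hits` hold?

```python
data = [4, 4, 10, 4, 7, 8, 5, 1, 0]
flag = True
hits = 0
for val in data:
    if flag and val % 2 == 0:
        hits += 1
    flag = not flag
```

Let's trace through this code step by step.

Initialize: data = [4, 4, 10, 4, 7, 8, 5, 1, 0]
Initialize: flag = True
Initialize: hits = 0
Entering loop: for val in data:
After iteration 1: val = 4, flag = False, hits = 1
After iteration 2: val = 4, flag = True, hits = 1
After iteration 3: val = 10, flag = False, hits = 2
After iteration 4: val = 4, flag = True, hits = 2
After iteration 5: val = 7, flag = False, hits = 2
After iteration 6: val = 8, flag = True, hits = 2
After iteration 7: val = 5, flag = False, hits = 2
After iteration 8: val = 1, flag = True, hits = 2
After iteration 9: val = 0, flag = False, hits = 3
Loop ends.

Final answer: 3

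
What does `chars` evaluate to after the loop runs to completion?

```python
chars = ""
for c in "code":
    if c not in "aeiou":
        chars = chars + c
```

Let's trace through this code step by step.

Initialize: chars = ''
Entering loop: for c in "code":
After iteration 1: c = 'c', chars = 'c'
After iteration 2: c = 'o', chars = 'c'
After iteration 3: c = 'd', chars = 'cd'
After iteration 4: c = 'e', chars = 'cd'
Loop ends.

Final answer: 'cd'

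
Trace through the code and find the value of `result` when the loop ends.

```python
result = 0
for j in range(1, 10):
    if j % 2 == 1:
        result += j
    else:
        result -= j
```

Let's trace through this code step by step.

Initialize: result = 0
Entering loop: for j in range(1, 10):
After iteration 1: j = 1, result = 1
After iteration 2: j = 2, result = -1
After iteration 3: j = 3, result = 2
After iteration 4: j = 4, result = -2
After iteration 5: j = 5, result = 3
After iteration 6: j = 6, result = -3
After iteration 7: j = 7, result = 4
After iteration 8: j = 8, result = -4
After iteration 9: j = 9, result = 5
Loop ends.

Final answer: 5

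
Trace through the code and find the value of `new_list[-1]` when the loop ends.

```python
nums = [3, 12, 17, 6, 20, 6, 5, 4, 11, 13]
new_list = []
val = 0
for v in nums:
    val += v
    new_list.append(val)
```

Let's trace through this code step by step.

Initialize: nums = [3, 12, 17, 6, 20, 6, 5, 4, 11, 13]
Initialize: new_list = []
Initialize: val = 0
Entering loop: for v in nums:
After iteration 1: v = 3, new_list = [3], val = 3
After iteration 2: v = 12, new_list = [3, 15], val = 15
After iteration 3: v = 17, new_list = [3, 15, 32], val = 32
After iteration 4: v = 6, new_list = [3, 15, 32, 38], val = 38
After iteration 5: v = 20, new_list = [3, 15, 32, 38, 58], val = 58
After iteration 6: v = 6, new_list = [3, 15, 32, 38, 58, 64], val = 64
After iteration 7: v = 5, new_list = [3, 15, 32, 38, 58, 64, 69], val = 69
After iteration 8: v = 4, new_list = [3, 15, 32, 38, 58, 64, 69, 73], val = 73
After iteration 9: v = 11, new_list = [3, 15, 32, 38, 58, 64, 69, 73, 84], val = 84
After iteration 10: v = 13, new_list = [3, 15, 32, 38, 58, 64, 69, 73, 84, 97], val = 97
Loop ends.
new_list[-1] = 97

Final answer: 97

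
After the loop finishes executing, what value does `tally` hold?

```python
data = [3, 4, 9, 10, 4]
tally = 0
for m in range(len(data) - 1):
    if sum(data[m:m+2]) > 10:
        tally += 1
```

Let's trace through this code step by step.

Initialize: data = [3, 4, 9, 10, 4]
Initialize: tally = 0
Entering loop: for m in range(len(data) - 1):
After iteration 1: m = 0, tally = 0
After iteration 2: m = 1, tally = 1
After iteration 3: m = 2, tally = 2
After iteration 4: m = 3, tally = 3
Loop ends.

Final answer: 3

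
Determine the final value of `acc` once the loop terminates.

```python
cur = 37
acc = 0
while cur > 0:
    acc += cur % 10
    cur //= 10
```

Let's trace through this code step by step.

Initialize: cur = 37
Initialize: acc = 0
Entering loop: while cur > 0:
After iteration 1: cur = 3, acc = 7
After iteration 2: cur = 0, acc = 10
Loop ends.

Final answer: 10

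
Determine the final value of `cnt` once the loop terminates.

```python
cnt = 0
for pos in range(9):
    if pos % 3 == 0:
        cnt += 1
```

Let's trace through this code step by step.

Initialize: cnt = 0
Entering loop: for pos in range(9):
After iteration 1: pos = 0, cnt = 1
After iteration 2: pos = 1, cnt = 1
After iteration 3: pos = 2, cnt = 1
After iteration 4: pos = 3, cnt = 2
After iteration 5: pos = 4, cnt = 2
After iteration 6: pos = 5, cnt = 2
After iteration 7: pos = 6, cnt = 3
After iteration 8: pos = 7, cnt = 3
After iteration 9: pos = 8, cnt = 3
Loop ends.

Final answer: 3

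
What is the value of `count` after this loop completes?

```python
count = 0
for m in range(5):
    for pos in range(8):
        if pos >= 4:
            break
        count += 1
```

Let's trace through this code step by step.

Initialize: count = 0
Entering loop: for m in range(5):
After iteration 1: m = 0, count = 4
After iteration 2: m = 1, count = 8
After iteration 3: m = 2, count = 12
After iteration 4: m = 3, count = 16
After iteration 5: m = 4, count = 20
Loop ends.

Final answer: 20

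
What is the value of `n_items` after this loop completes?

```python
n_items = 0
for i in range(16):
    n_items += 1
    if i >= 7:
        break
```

Let's trace through this code step by step.

Initialize: n_items = 0
Entering loop: for i in range(16):
After iteration 1: i = 0, n_items = 1
After iteration 2: i = 1, n_items = 2
After iteration 3: i = 2, n_items = 3
After iteration 4: i = 3, n_items = 4
After iteration 5: i = 4, n_items = 5
After iteration 6: i = 5, n_items = 6
After iteration 7: i = 6, n_items = 7
After iteration 8: i = 7, n_items = 8
Loop ends.

Final answer: 8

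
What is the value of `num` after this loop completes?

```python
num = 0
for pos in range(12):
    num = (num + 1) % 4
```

Let's trace through this code step by step.

Initialize: num = 0
Entering loop: for pos in range(12):
After iteration 1: pos = 0, num = 1
After iteration 2: pos = 1, num = 2
After iteration 3: pos = 2, num = 3
After iteration 4: pos = 3, num = 0
After iteration 5: pos = 4, num = 1
After iteration 6: pos = 5, num = 2
After iteration 7: pos = 6, num = 3
After iteration 8: pos = 7, num = 0
After iteration 9: pos = 8, num = 1
After iteration 10: pos = 9, num = 2
After iteration 11: pos = 10, num = 3
After iteration 12: pos = 11, num = 0
Loop ends.

Final answer: 0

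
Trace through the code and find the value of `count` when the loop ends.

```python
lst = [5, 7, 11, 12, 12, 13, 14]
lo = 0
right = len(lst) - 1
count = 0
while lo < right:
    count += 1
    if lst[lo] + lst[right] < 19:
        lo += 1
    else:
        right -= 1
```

Let's trace through this code step by step.

Initialize: lst = [5, 7, 11, 12, 12, 13, 14]
Initialize: lo = 0
Initialize: right = 6
Initialize: count = 0
Entering loop: while lo < right:
After iteration 1: lo = 0, right = 5, count = 1
After iteration 2: lo = 1, right = 5, count = 2
After iteration 3: lo = 1, right = 4, count = 3
After iteration 4: lo = 1, right = 3, count = 4
After iteration 5: lo = 1, right = 2, count = 5
After iteration 6: lo = 2, right = 2, count = 6
Loop ends.

Final answer: 6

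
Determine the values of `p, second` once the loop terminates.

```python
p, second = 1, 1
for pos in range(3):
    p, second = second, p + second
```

Let's trace through this code step by step.

Initialize: p = 1
Initialize: second = 1
Entering loop: for pos in range(3):
After iteration 1: pos = 0, p = 1, second = 2
After iteration 2: pos = 1, p = 2, second = 3
After iteration 3: pos = 2, p = 3, second = 5
Loop ends.

Final answer: 3, 5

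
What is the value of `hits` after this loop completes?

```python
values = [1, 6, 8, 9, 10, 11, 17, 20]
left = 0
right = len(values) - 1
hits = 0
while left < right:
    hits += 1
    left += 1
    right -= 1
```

Let's trace through this code step by step.

Initialize: values = [1, 6, 8, 9, 10, 11, 17, 20]
Initialize: left = 0
Initialize: right = 7
Initialize: hits = 0
Entering loop: while left < right:
After iteration 1: left = 1, right = 6, hits = 1
After iteration 2: left = 2, right = 5, hits = 2
After iteration 3: left = 3, right = 4, hits = 3
After iteration 4: left = 4, right = 3, hits = 4
Loop ends.

Final answer: 4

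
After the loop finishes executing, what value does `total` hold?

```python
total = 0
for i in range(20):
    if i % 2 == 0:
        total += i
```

Let's trace through this code step by step.

Initialize: total = 0
Entering loop: for i in range(20):
After iteration 1: i = 0, total = 0
After iteration 2: i = 1, total = 0
After iteration 3: i = 2, total = 2
After iteration 4: i = 3, total = 2
After iteration 5: i = 4, total = 6
After iteration 6: i = 5, total = 6
After iteration 7: i = 6, total = 12
After iteration 8: i = 7, total = 12
After iteration 9: i = 8, total = 20
After iteration 10: i = 9, total = 20
After iteration 11: i = 10, total = 30
After iteration 12: i = 11, total = 30
After iteration 13: i = 12, total = 42
After iteration 14: i = 13, total = 42
After iteration 15: i = 14, total = 56
After iteration 16: i = 15, total = 56
After iteration 17: i = 16, total = 72
After iteration 18: i = 17, total = 72
After iteration 19: i = 18, total = 90
After iteration 20: i = 19, total = 90
Loop ends.

Final answer: 90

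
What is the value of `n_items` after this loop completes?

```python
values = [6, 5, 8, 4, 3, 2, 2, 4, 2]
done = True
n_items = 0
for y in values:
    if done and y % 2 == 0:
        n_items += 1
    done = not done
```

Let's trace through this code step by step.

Initialize: values = [6, 5, 8, 4, 3, 2, 2, 4, 2]
Initialize: done = True
Initialize: n_items = 0
Entering loop: for y in values:
After iteration 1: y = 6, done = False, n_items = 1
After iteration 2: y = 5, done = True, n_items = 1
After iteration 3: y = 8, done = False, n_items = 2
After iteration 4: y = 4, done = True, n_items = 2
After iteration 5: y = 3, done = False, n_items = 2
After iteration 6: y = 2, done = True, n_items = 2
After iteration 7: y = 2, done = False, n_items = 3
After iteration 8: y = 4, done = True, n_items = 3
After iteration 9: y = 2, done = False, n_items = 4
Loop ends.

Final answer: 4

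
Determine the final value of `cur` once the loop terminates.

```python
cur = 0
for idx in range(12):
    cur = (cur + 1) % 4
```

Let's trace through this code step by step.

Initialize: cur = 0
Entering loop: for idx in range(12):
After iteration 1: idx = 0, cur = 1
After iteration 2: idx = 1, cur = 2
After iteration 3: idx = 2, cur = 3
After iteration 4: idx = 3, cur = 0
After iteration 5: idx = 4, cur = 1
After iteration 6: idx = 5, cur = 2
After iteration 7: idx = 6, cur = 3
After iteration 8: idx = 7, cur = 0
After iteration 9: idx = 8, cur = 1
After iteration 10: idx = 9, cur = 2
After iteration 11: idx = 10, cur = 3
After iteration 12: idx = 11, cur = 0
Loop ends.

Final answer: 0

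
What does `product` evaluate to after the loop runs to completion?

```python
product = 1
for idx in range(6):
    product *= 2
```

Let's trace through this code step by step.

Initialize: product = 1
Entering loop: for idx in range(6):
After iteration 1: idx = 0, product = 2
After iteration 2: idx = 1, product = 4
After iteration 3: idx = 2, product = 8
After iteration 4: idx = 3, product = 16
After iteration 5: idx = 4, product = 32
After iteration 6: idx = 5, product = 64
Loop ends.

Final answer: 64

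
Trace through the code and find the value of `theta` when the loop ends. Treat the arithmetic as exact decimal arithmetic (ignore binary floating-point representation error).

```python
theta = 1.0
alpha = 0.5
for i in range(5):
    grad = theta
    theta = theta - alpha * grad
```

Let's trace through this code step by step.

Initialize: theta = 1.0
Initialize: alpha = 0.5
Entering loop: for i in range(5):
After iteration 1: i = 0, theta = 0.5, grad = 1.0
After iteration 2: i = 1, theta = 0.25, grad = 0.5
After iteration 3: i = 2, theta = 0.125, grad = 0.25
After iteration 4: i = 3, theta = 0.0625, grad = 0.125
After iteration 5: i = 4, theta = 0.03125, grad = 0.0625
Loop ends.

Final answer: 0.03125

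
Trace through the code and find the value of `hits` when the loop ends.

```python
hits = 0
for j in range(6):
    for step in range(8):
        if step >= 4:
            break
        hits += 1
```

Let's trace through this code step by step.

Initialize: hits = 0
Entering loop: for j in range(6):
After iteration 1: j = 0, hits = 4
After iteration 2: j = 1, hits = 8
After iteration 3: j = 2, hits = 12
After iteration 4: j = 3, hits = 16
After iteration 5: j = 4, hits = 20
After iteration 6: j = 5, hits = 24
Loop ends.

Final answer: 24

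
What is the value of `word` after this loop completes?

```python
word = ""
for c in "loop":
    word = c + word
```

Let's trace through this code step by step.

Initialize: word = ''
Entering loop: for c in "loop":
After iteration 1: c = 'l', word = 'l'
After iteration 2: c = 'o', word = 'ol'
After iteration 3: c = 'o', word = 'ool'
After iteration 4: c = 'p', word = 'pool'
Loop ends.

Final answer: 'pool'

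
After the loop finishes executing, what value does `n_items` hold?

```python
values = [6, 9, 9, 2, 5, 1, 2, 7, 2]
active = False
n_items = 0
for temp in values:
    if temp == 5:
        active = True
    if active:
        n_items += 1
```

Let's trace through this code step by step.

Initialize: values = [6, 9, 9, 2, 5, 1, 2, 7, 2]
Initialize: active = False
Initialize: n_items = 0
Entering loop: for temp in values:
After iteration 1: temp = 6, active = False, n_items = 0
After iteration 2: temp = 9, active = False, n_items = 0
After iteration 3: temp = 9, active = False, n_items = 0
After iteration 4: temp = 2, active = False, n_items = 0
After iteration 5: temp = 5, active = True, n_items = 1
After iteration 6: temp = 1, active = True, n_items = 2
After iteration 7: temp = 2, active = True, n_items = 3
After iteration 8: temp = 7, active = True, n_items = 4
After iteration 9: temp = 2, active = True, n_items = 5
Loop ends.

Final answer: 5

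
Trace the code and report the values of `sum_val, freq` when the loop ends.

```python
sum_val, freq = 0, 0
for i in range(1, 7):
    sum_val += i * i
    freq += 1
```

Let's trace through this code step by step.

Initialize: sum_val = 0
Initialize: freq = 0
Entering loop: for i in range(1, 7):
After iteration 1: i = 1, sum_val = 1, freq = 1
After iteration 2: i = 2, sum_val = 5, freq = 2
After iteration 3: i = 3, sum_val = 14, freq = 3
After iteration 4: i = 4, sum_val = 30, freq = 4
After iteration 5: i = 5, sum_val = 55, freq = 5
After iteration 6: i = 6, sum_val = 91, freq = 6
Loop ends.

Final answer: 91, 6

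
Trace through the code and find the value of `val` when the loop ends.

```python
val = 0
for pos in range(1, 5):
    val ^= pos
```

Let's trace through this code step by step.

Initialize: val = 0
Entering loop: for pos in range(1, 5):
After iteration 1: pos = 1, val = 1
After iteration 2: pos = 2, val = 3
After iteration 3: pos = 3, val = 0
After iteration 4: pos = 4, val = 4
Loop ends.

Final answer: 4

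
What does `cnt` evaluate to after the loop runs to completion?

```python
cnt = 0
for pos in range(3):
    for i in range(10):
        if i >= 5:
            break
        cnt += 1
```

Let's trace through this code step by step.

Initialize: cnt = 0
Entering loop: for pos in range(3):
After iteration 1: pos = 0, cnt = 5
After iteration 2: pos = 1, cnt = 10
After iteration 3: pos = 2, cnt = 15
Loop ends.

Final answer: 15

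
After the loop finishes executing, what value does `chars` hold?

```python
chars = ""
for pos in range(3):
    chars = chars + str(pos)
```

Let's trace through this code step by step.

Initialize: chars = ''
Entering loop: for pos in range(3):
After iteration 1: pos = 0, chars = '0'
After iteration 2: pos = 1, chars = '01'
After iteration 3: pos = 2, chars = '012'
Loop ends.

Final answer: '012'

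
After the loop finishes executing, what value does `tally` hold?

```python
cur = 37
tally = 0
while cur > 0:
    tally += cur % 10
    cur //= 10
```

Let's trace through this code step by step.

Initialize: cur = 37
Initialize: tally = 0
Entering loop: while cur > 0:
After iteration 1: cur = 3, tally = 7
After iteration 2: cur = 0, tally = 10
Loop ends.

Final answer: 10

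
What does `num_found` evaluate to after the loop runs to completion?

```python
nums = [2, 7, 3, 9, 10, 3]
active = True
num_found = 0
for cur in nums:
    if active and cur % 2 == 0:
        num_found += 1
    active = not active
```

Let's trace through this code step by step.

Initialize: nums = [2, 7, 3, 9, 10, 3]
Initialize: active = True
Initialize: num_found = 0
Entering loop: for cur in nums:
After iteration 1: cur = 2, active = False, num_found = 1
After iteration 2: cur = 7, active = True, num_found = 1
After iteration 3: cur = 3, active = False, num_found = 1
After iteration 4: cur = 9, active = True, num_found = 1
After iteration 5: cur = 10, active = False, num_found = 2
After iteration 6: cur = 3, active = True, num_found = 2
Loop ends.

Final answer: 2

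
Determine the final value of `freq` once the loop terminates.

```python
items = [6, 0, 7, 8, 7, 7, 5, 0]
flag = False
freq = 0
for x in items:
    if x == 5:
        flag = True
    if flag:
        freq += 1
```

Let's trace through this code step by step.

Initialize: items = [6, 0, 7, 8, 7, 7, 5, 0]
Initialize: flag = False
Initialize: freq = 0
Entering loop: for x in items:
After iteration 1: x = 6, flag = False, freq = 0
After iteration 2: x = 0, flag = False, freq = 0
After iteration 3: x = 7, flag = False, freq = 0
After iteration 4: x = 8, flag = False, freq = 0
After iteration 5: x = 7, flag = False, freq = 0
After iteration 6: x = 7, flag = False, freq = 0
After iteration 7: x = 5, flag = True, freq = 1
After iteration 8: x = 0, flag = True, freq = 2
Loop ends.

Final answer: 2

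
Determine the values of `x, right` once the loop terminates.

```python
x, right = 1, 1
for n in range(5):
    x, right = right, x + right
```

Let's trace through this code step by step.

Initialize: x = 1
Initialize: right = 1
Entering loop: for n in range(5):
After iteration 1: n = 0, x = 1, right = 2
After iteration 2: n = 1, x = 2, right = 3
After iteration 3: n = 2, x = 3, right = 5
After iteration 4: n = 3, x = 5, right = 8
After iteration 5: n = 4, x = 8, right = 13
Loop ends.

Final answer: 8, 13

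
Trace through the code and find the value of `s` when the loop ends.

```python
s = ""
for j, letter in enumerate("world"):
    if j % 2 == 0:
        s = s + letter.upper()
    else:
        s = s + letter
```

Let's trace through this code step by step.

Initialize: s = ''
Entering loop: for j, letter in enumerate("world"):
After iteration 1: j = 0, letter = 'w', s = 'W'
After iteration 2: j = 1, letter = 'o', s = 'Wo'
After iteration 3: j = 2, letter = 'r', s = 'WoR'
After iteration 4: j = 3, letter = 'l', s = 'WoRl'
After iteration 5: j = 4, letter = 'd', s = 'WoRlD'
Loop ends.

Final answer: 'WoRlD'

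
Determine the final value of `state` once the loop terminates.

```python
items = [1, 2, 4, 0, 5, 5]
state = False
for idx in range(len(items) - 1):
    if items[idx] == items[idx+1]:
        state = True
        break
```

Let's trace through this code step by step.

Initialize: items = [1, 2, 4, 0, 5, 5]
Initialize: state = False
Entering loop: for idx in range(len(items) - 1):
After iteration 1: idx = 0, state = False
After iteration 2: idx = 1, state = False
After iteration 3: idx = 2, state = False
After iteration 4: idx = 3, state = False
After iteration 5: idx = 4, state = True
Loop ends.

Final answer: True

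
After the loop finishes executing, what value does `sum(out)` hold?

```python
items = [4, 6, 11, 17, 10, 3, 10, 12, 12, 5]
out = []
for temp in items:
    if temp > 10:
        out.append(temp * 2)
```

Let's trace through this code step by step.

Initialize: items = [4, 6, 11, 17, 10, 3, 10, 12, 12, 5]
Initialize: out = []
Entering loop: for temp in items:
After iteration 1: temp = 4, out = []
After iteration 2: temp = 6, out = []
After iteration 3: temp = 11, out = [22]
After iteration 4: temp = 17, out = [22, 34]
After iteration 5: temp = 10, out = [22, 34]
After iteration 6: temp = 3, out = [22, 34]
After iteration 7: temp = 10, out = [22, 34]
After iteration 8: temp = 12, out = [22, 34, 24]
After iteration 9: temp = 12, out = [22, 34, 24, 24]
After iteration 10: temp = 5, out = [22, 34, 24, 24]
Loop ends.
sum(out) = 104

Final answer: 104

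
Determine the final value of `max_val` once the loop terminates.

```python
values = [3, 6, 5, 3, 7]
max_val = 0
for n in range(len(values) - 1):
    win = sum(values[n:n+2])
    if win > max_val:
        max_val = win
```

Let's trace through this code step by step.

Initialize: values = [3, 6, 5, 3, 7]
Initialize: max_val = 0
Entering loop: for n in range(len(values) - 1):
After iteration 1: n = 0, max_val = 9, win = 9
After iteration 2: n = 1, max_val = 11, win = 11
After iteration 3: n = 2, max_val = 11, win = 8
After iteration 4: n = 3, max_val = 11, win = 10
Loop ends.

Final answer: 11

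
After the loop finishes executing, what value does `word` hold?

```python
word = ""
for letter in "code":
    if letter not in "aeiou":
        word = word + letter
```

Let's trace through this code step by step.

Initialize: word = ''
Entering loop: for letter in "code":
After iteration 1: letter = 'c', word = 'c'
After iteration 2: letter = 'o', word = 'c'
After iteration 3: letter = 'd', word = 'cd'
After iteration 4: letter = 'e', word = 'cd'
Loop ends.

Final answer: 'cd'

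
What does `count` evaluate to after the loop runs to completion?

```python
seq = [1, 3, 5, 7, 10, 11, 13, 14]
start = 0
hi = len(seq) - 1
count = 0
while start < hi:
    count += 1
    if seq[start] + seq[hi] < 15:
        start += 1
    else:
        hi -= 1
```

Let's trace through this code step by step.

Initialize: seq = [1, 3, 5, 7, 10, 11, 13, 14]
Initialize: start = 0
Initialize: hi = 7
Initialize: count = 0
Entering loop: while start < hi:
After iteration 1: start = 0, hi = 6, count = 1
After iteration 2: start = 1, hi = 6, count = 2
After iteration 3: start = 1, hi = 5, count = 3
After iteration 4: start = 2, hi = 5, count = 4
After iteration 5: start = 2, hi = 4, count = 5
After iteration 6: start = 2, hi = 3, count = 6
After iteration 7: start = 3, hi = 3, count = 7
Loop ends.

Final answer: 7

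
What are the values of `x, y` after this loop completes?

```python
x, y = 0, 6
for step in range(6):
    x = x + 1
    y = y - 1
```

Let's trace through this code step by step.

Initialize: x = 0
Initialize: y = 6
Entering loop: for step in range(6):
After iteration 1: step = 0, x = 1, y = 5
After iteration 2: step = 1, x = 2, y = 4
After iteration 3: step = 2, x = 3, y = 3
After iteration 4: step = 3, x = 4, y = 2
After iteration 5: step = 4, x = 5, y = 1
After iteration 6: step = 5, x = 6, y = 0
Loop ends.

Final answer: 6, 0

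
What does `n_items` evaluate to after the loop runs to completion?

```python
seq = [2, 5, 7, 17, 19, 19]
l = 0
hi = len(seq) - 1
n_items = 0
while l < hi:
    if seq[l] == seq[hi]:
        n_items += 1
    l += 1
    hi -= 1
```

Let's trace through this code step by step.

Initialize: seq = [2, 5, 7, 17, 19, 19]
Initialize: l = 0
Initialize: hi = 5
Initialize: n_items = 0
Entering loop: while l < hi:
After iteration 1: l = 1, hi = 4, n_items = 0
After iteration 2: l = 2, hi = 3, n_items = 0
After iteration 3: l = 3, hi = 2, n_items = 0
Loop ends.

Final answer: 0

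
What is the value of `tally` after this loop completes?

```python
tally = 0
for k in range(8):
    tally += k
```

Let's trace through this code step by step.

Initialize: tally = 0
Entering loop: for k in range(8):
After iteration 1: k = 0, tally = 0
After iteration 2: k = 1, tally = 1
After iteration 3: k = 2, tally = 3
After iteration 4: k = 3, tally = 6
After iteration 5: k = 4, tally = 10
After iteration 6: k = 5, tally = 15
After iteration 7: k = 6, tally = 21
After iteration 8: k = 7, tally = 28
Loop ends.

Final answer: 28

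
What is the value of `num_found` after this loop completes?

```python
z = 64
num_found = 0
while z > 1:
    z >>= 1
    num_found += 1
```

Let's trace through this code step by step.

Initialize: z = 64
Initialize: num_found = 0
Entering loop: while z > 1:
After iteration 1: z = 32, num_found = 1
After iteration 2: z = 16, num_found = 2
After iteration 3: z = 8, num_found = 3
After iteration 4: z = 4, num_found = 4
After iteration 5: z = 2, num_found = 5
After iteration 6: z = 1, num_found = 6
Loop ends.

Final answer: 6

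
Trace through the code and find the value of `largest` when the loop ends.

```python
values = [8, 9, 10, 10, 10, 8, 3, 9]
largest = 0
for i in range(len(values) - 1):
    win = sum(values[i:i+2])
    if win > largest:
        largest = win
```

Let's trace through this code step by step.

Initialize: values = [8, 9, 10, 10, 10, 8, 3, 9]
Initialize: largest = 0
Entering loop: for i in range(len(values) - 1):
After iteration 1: i = 0, largest = 17, win = 17
After iteration 2: i = 1, largest = 19, win = 19
After iteration 3: i = 2, largest = 20, win = 20
After iteration 4: i = 3, largest = 20, win = 20
After iteration 5: i = 4, largest = 20, win = 18
After iteration 6: i = 5, largest = 20, win = 11
After iteration 7: i = 6, largest = 20, win = 12
Loop ends.

Final answer: 20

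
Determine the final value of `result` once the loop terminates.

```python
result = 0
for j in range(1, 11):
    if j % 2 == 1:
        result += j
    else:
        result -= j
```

Let's trace through this code step by step.

Initialize: result = 0
Entering loop: for j in range(1, 11):
After iteration 1: j = 1, result = 1
After iteration 2: j = 2, result = -1
After iteration 3: j = 3, result = 2
After iteration 4: j = 4, result = -2
After iteration 5: j = 5, result = 3
After iteration 6: j = 6, result = -3
After iteration 7: j = 7, result = 4
After iteration 8: j = 8, result = -4
After iteration 9: j = 9, result = 5
After iteration 10: j = 10, result = -5
Loop ends.

Final answer: -5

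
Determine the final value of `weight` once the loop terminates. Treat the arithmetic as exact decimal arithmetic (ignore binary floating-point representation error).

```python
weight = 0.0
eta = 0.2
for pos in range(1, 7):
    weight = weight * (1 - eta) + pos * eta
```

Let's trace through this code step by step.

Initialize: weight = 0.0
Initialize: eta = 0.2
Entering loop: for pos in range(1, 7):
After iteration 1: pos = 1, weight = 0.2
After iteration 2: pos = 2, weight = 0.56
After iteration 3: pos = 3, weight = 1.048
After iteration 4: pos = 4, weight = 1.6384
After iteration 5: pos = 5, weight = 2.31072
After iteration 6: pos = 6, weight = 3.048576
Loop ends.

Final answer: 3.048576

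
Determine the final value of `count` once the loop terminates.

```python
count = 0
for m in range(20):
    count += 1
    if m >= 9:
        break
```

Let's trace through this code step by step.

Initialize: count = 0
Entering loop: for m in range(20):
After iteration 1: m = 0, count = 1
After iteration 2: m = 1, count = 2
After iteration 3: m = 2, count = 3
After iteration 4: m = 3, count = 4
After iteration 5: m = 4, count = 5
After iteration 6: m = 5, count = 6
After iteration 7: m = 6, count = 7
After iteration 8: m = 7, count = 8
After iteration 9: m = 8, count = 9
After iteration 10: m = 9, count = 10
Loop ends.

Final answer: 10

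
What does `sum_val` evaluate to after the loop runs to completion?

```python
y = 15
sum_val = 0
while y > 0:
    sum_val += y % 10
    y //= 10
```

Let's trace through this code step by step.

Initialize: y = 15
Initialize: sum_val = 0
Entering loop: while y > 0:
After iteration 1: y = 1, sum_val = 5
After iteration 2: y = 0, sum_val = 6
Loop ends.

Final answer: 6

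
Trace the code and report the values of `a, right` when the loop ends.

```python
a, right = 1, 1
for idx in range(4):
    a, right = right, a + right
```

Let's trace through this code step by step.

Initialize: a = 1
Initialize: right = 1
Entering loop: for idx in range(4):
After iteration 1: idx = 0, a = 1, right = 2
After iteration 2: idx = 1, a = 2, right = 3
After iteration 3: idx = 2, a = 3, right = 5
After iteration 4: idx = 3, a = 5, right = 8
Loop ends.

Final answer: 5, 8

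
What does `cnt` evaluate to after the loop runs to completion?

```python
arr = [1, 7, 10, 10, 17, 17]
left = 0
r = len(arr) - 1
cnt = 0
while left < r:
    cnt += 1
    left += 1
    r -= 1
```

Let's trace through this code step by step.

Initialize: arr = [1, 7, 10, 10, 17, 17]
Initialize: left = 0
Initialize: r = 5
Initialize: cnt = 0
Entering loop: while left < r:
After iteration 1: left = 1, r = 4, cnt = 1
After iteration 2: left = 2, r = 3, cnt = 2
After iteration 3: left = 3, r = 2, cnt = 3
Loop ends.

Final answer: 3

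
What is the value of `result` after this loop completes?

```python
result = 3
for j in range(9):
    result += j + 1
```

Let's trace through this code step by step.

Initialize: result = 3
Entering loop: for j in range(9):
After iteration 1: j = 0, result = 4
After iteration 2: j = 1, result = 6
After iteration 3: j = 2, result = 9
After iteration 4: j = 3, result = 13
After iteration 5: j = 4, result = 18
After iteration 6: j = 5, result = 24
After iteration 7: j = 6, result = 31
After iteration 8: j = 7, result = 39
After iteration 9: j = 8, result = 48
Loop ends.

Final answer: 48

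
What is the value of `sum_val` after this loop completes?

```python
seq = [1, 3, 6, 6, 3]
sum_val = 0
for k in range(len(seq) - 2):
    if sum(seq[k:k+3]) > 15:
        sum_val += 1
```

Let's trace through this code step by step.

Initialize: seq = [1, 3, 6, 6, 3]
Initialize: sum_val = 0
Entering loop: for k in range(len(seq) - 2):
After iteration 1: k = 0, sum_val = 0
After iteration 2: k = 1, sum_val = 0
After iteration 3: k = 2, sum_val = 0
Loop ends.

Final answer: 0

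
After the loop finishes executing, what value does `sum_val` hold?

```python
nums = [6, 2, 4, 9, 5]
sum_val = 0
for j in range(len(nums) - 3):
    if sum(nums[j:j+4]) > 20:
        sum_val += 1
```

Let's trace through this code step by step.

Initialize: nums = [6, 2, 4, 9, 5]
Initialize: sum_val = 0
Entering loop: for j in range(len(nums) - 3):
After iteration 1: j = 0, sum_val = 1
After iteration 2: j = 1, sum_val = 1
Loop ends.

Final answer: 1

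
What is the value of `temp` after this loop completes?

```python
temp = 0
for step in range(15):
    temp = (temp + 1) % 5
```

Let's trace through this code step by step.

Initialize: temp = 0
Entering loop: for step in range(15):
After iteration 1: step = 0, temp = 1
After iteration 2: step = 1, temp = 2
After iteration 3: step = 2, temp = 3
After iteration 4: step = 3, temp = 4
After iteration 5: step = 4, temp = 0
After iteration 6: step = 5, temp = 1
After iteration 7: step = 6, temp = 2
After iteration 8: step = 7, temp = 3
After iteration 9: step = 8, temp = 4
After iteration 10: step = 9, temp = 0
After iteration 11: step = 10, temp = 1
After iteration 12: step = 11, temp = 2
After iteration 13: step = 12, temp = 3
After iteration 14: step = 13, temp = 4
After iteration 15: step = 14, temp = 0
Loop ends.

Final answer: 0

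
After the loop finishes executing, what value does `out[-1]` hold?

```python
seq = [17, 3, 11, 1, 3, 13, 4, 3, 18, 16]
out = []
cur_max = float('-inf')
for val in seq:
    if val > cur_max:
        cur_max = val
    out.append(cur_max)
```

Let's trace through this code step by step.

Initialize: seq = [17, 3, 11, 1, 3, 13, 4, 3, 18, 16]
Initialize: out = []
Initialize: cur_max = -inf
Entering loop: for val in seq:
After iteration 1: val = 17, out = [17], cur_max = 17
After iteration 2: val = 3, out = [17, 17], cur_max = 17
After iteration 3: val = 11, out = [17, 17, 17], cur_max = 17
After iteration 4: val = 1, out = [17, 17, 17, 17], cur_max = 17
After iteration 5: val = 3, out = [17, 17, 17, 17, 17], cur_max = 17
After iteration 6: val = 13, out = [17, 17, 17, 17, 17, 17], cur_max = 17
After iteration 7: val = 4, out = [17, 17, 17, 17, 17, 17, 17], cur_max = 17
After iteration 8: val = 3, out = [17, 17, 17, 17, 17, 17, 17, 17], cur_max = 17
After iteration 9: val = 18, out = [17, 17, 17, 17, 17, 17, 17, 17, 18], cur_max = 18
After iteration 10: val = 16, out = [17, 17, 17, 17, 17, 17, 17, 17, 18, 18], cur_max = 18
Loop ends.
out[-1] = 18

Final answer: 18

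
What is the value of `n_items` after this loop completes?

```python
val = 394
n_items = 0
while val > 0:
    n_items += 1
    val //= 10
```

Let's trace through this code step by step.

Initialize: val = 394
Initialize: n_items = 0
Entering loop: while val > 0:
After iteration 1: val = 39, n_items = 1
After iteration 2: val = 3, n_items = 2
After iteration 3: val = 0, n_items = 3
Loop ends.

Final answer: 3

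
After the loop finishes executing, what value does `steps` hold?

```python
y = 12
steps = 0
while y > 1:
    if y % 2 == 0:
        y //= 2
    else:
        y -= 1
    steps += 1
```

Let's trace through this code step by step.

Initialize: y = 12
Initialize: steps = 0
Entering loop: while y > 1:
After iteration 1: y = 6, steps = 1
After iteration 2: y = 3, steps = 2
After iteration 3: y = 2, steps = 3
After iteration 4: y = 1, steps = 4
Loop ends.

Final answer: 4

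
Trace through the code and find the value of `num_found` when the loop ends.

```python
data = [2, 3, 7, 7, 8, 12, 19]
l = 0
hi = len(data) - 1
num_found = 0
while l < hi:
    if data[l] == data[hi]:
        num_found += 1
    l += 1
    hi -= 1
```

Let's trace through this code step by step.

Initialize: data = [2, 3, 7, 7, 8, 12, 19]
Initialize: l = 0
Initialize: hi = 6
Initialize: num_found = 0
Entering loop: while l < hi:
After iteration 1: l = 1, hi = 5, num_found = 0
After iteration 2: l = 2, hi = 4, num_found = 0
After iteration 3: l = 3, hi = 3, num_found = 0
Loop ends.

Final answer: 0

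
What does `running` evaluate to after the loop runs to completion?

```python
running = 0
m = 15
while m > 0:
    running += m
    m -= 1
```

Let's trace through this code step by step.

Initialize: running = 0
Initialize: m = 15
Entering loop: while m > 0:
After iteration 1: running = 15, m = 14
After iteration 2: running = 29, m = 13
After iteration 3: running = 42, m = 12
After iteration 4: running = 54, m = 11
After iteration 5: running = 65, m = 10
After iteration 6: running = 75, m = 9
After iteration 7: running = 84, m = 8
After iteration 8: running = 92, m = 7
After iteration 9: running = 99, m = 6
After iteration 10: running = 105, m = 5
After iteration 11: running = 110, m = 4
After iteration 12: running = 114, m = 3
After iteration 13: running = 117, m = 2
After iteration 14: running = 119, m = 1
After iteration 15: running = 120, m = 0
Loop ends.

Final answer: 120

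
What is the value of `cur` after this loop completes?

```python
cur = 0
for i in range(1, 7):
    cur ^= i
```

Let's trace through this code step by step.

Initialize: cur = 0
Entering loop: for i in range(1, 7):
After iteration 1: i = 1, cur = 1
After iteration 2: i = 2, cur = 3
After iteration 3: i = 3, cur = 0
After iteration 4: i = 4, cur = 4
After iteration 5: i = 5, cur = 1
After iteration 6: i = 6, cur = 7
Loop ends.

Final answer: 7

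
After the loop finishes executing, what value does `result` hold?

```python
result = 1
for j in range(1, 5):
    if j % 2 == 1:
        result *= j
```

Let's trace through this code step by step.

Initialize: result = 1
Entering loop: for j in range(1, 5):
After iteration 1: j = 1, result = 1
After iteration 2: j = 2, result = 1
After iteration 3: j = 3, result = 3
After iteration 4: j = 4, result = 3
Loop ends.

Final answer: 3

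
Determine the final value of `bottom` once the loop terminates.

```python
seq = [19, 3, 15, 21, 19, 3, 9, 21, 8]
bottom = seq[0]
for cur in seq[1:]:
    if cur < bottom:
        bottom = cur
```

Let's trace through this code step by step.

Initialize: seq = [19, 3, 15, 21, 19, 3, 9, 21, 8]
Initialize: bottom = 19
Entering loop: for cur in seq[1:]:
After iteration 1: cur = 3, bottom = 3
After iteration 2: cur = 15, bottom = 3
After iteration 3: cur = 21, bottom = 3
After iteration 4: cur = 19, bottom = 3
After iteration 5: cur = 3, bottom = 3
After iteration 6: cur = 9, bottom = 3
After iteration 7: cur = 21, bottom = 3
After iteration 8: cur = 8, bottom = 3
Loop ends.

Final answer: 3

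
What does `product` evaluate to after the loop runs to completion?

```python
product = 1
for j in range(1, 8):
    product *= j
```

Let's trace through this code step by step.

Initialize: product = 1
Entering loop: for j in range(1, 8):
After iteration 1: j = 1, product = 1
After iteration 2: j = 2, product = 2
After iteration 3: j = 3, product = 6
After iteration 4: j = 4, product = 24
After iteration 5: j = 5, product = 120
After iteration 6: j = 6, product = 720
After iteration 7: j = 7, product = 5040
Loop ends.

Final answer: 5040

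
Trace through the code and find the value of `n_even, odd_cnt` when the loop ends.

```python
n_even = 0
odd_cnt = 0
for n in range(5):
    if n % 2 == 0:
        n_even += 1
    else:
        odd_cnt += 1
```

Let's trace through this code step by step.

Initialize: n_even = 0
Initialize: odd_cnt = 0
Entering loop: for n in range(5):
After iteration 1: n = 0, n_even = 1, odd_cnt = 0
After iteration 2: n = 1, n_even = 1, odd_cnt = 1
After iteration 3: n = 2, n_even = 2, odd_cnt = 1
After iteration 4: n = 3, n_even = 2, odd_cnt = 2
After iteration 5: n = 4, n_even = 3, odd_cnt = 2
Loop ends.

Final answer: 3, 2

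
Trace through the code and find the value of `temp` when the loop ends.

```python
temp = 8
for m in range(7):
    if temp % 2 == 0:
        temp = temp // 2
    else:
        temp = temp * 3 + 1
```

Let's trace through this code step by step.

Initialize: temp = 8
Entering loop: for m in range(7):
After iteration 1: m = 0, temp = 4
After iteration 2: m = 1, temp = 2
After iteration 3: m = 2, temp = 1
After iteration 4: m = 3, temp = 4
After iteration 5: m = 4, temp = 2
After iteration 6: m = 5, temp = 1
After iteration 7: m = 6, temp = 4
Loop ends.

Final answer: 4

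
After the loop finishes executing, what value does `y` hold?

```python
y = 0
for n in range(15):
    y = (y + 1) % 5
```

Let's trace through this code step by step.

Initialize: y = 0
Entering loop: for n in range(15):
After iteration 1: n = 0, y = 1
After iteration 2: n = 1, y = 2
After iteration 3: n = 2, y = 3
After iteration 4: n = 3, y = 4
After iteration 5: n = 4, y = 0
After iteration 6: n = 5, y = 1
After iteration 7: n = 6, y = 2
After iteration 8: n = 7, y = 3
After iteration 9: n = 8, y = 4
After iteration 10: n = 9, y = 0
After iteration 11: n = 10, y = 1
After iteration 12: n = 11, y = 2
After iteration 13: n = 12, y = 3
After iteration 14: n = 13, y = 4
After iteration 15: n = 14, y = 0
Loop ends.

Final answer: 0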